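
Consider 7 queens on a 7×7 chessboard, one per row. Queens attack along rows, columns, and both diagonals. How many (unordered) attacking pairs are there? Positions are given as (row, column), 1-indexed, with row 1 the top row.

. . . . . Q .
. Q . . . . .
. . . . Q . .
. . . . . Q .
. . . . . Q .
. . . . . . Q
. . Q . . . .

Same column: (1,6)–(4,6) (column 6); (1,6)–(5,6) (column 6); (4,6)–(5,6) (column 6).
Same diagonal: (3,5)–(4,6) (|3−4| = |5−6| = 1); (4,6)–(7,3) (|4−7| = |6−3| = 3); (5,6)–(6,7) (|5−6| = |6−7| = 1).
Total attacking pairs: 6.

6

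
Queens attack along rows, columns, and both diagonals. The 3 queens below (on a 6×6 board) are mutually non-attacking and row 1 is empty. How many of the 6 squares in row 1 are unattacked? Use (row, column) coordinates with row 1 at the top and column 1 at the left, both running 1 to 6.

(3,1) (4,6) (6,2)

(3,1) attacks row 1 at column 1 and diagonals 3.
(4,6) attacks row 1 at column 6 and diagonals 3.
(6,2) attacks row 1 at column 2.
Attacked columns: {1, 2, 3, 6}. Safe: {4, 5}.

2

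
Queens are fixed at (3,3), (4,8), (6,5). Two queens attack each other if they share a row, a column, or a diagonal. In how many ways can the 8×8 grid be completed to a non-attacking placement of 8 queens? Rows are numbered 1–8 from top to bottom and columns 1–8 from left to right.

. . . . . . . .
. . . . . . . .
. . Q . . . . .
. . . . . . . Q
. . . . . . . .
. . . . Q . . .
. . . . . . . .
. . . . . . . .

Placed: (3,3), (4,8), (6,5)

1

Branch on row 1: col 2 → 0; col 4 → 1; col 6 → 0; col 7 → 0.
Sum: 0 + 1 + 0 + 0 = 1.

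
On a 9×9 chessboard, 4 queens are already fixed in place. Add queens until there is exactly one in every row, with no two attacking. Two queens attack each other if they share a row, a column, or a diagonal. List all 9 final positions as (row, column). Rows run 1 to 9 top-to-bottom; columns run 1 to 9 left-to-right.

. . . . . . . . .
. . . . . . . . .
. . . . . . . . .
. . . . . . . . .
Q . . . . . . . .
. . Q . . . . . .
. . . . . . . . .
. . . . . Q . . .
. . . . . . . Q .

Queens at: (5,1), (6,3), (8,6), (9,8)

(1,2) (2,5) (3,7) (4,4) (5,1) (6,3) (7,9) (8,6) (9,8)

Row 1: attacked by (5,1)→{1,5}; (6,3)→{3,8}; (8,6)→{6}; (9,8)→{8}. Safe: 2, 4, 7, 9. Place at column 2.
Row 2: attacked by (1,2)→{1,2,3}; (5,1)→{1,4}; (6,3)→{3,7}; (8,6)→{6}; (9,8)→{1,8}. Safe: 5, 9. Place at column 5.
Row 3: attacked by (1,2)→{2,4}; (2,5)→{4,5,6}; (5,1)→{1,3}; (6,3)→{3,6}; (8,6)→{1,6}; (9,8)→{2,8}. Safe: 7, 9. Place at column 7.
Row 4: attacked by (1,2)→{2,5}; (2,5)→{3,5,7}; (3,7)→{6,7,8}; (5,1)→{1,2}; (6,3)→{1,3,5}; (8,6)→{2,6}; (9,8)→{3,8}. Safe: 4, 9. Place at column 4.
Row 7: attacked by (1,2)→{2,8}; (2,5)→{5}; (3,7)→{3,7}; (4,4)→{1,4,7}; (5,1)→{1,3}; (6,3)→{2,3,4}; (8,6)→{5,6,7}; (9,8)→{6,8}. Safe: 9. Place at column 9.
Columns [2, 5, 7, 4, 1, 3, 9, 6, 8], r−c [-1, -3, -4, 0, 4, 3, -2, 2, 1], r+c [3, 7, 10, 8, 6, 9, 16, 14, 17] are all distinct, so no two queens attack.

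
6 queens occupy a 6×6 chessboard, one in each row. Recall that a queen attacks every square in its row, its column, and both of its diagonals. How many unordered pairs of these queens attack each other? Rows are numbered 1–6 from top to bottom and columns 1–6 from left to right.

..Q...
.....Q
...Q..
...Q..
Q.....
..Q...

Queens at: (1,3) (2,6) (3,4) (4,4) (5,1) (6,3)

3

Same column: (1,3)–(6,3) (column 3); (3,4)–(4,4) (column 4).
Same diagonal: (2,6)–(4,4) (|2−4| = |6−4| = 2).
Total attacking pairs: 3.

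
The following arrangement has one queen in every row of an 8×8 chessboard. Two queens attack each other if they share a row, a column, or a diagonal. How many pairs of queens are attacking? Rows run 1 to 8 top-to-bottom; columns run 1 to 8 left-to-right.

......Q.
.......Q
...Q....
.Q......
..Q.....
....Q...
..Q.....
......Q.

7

Same column: (1,7)–(8,7) (column 7); (5,3)–(7,3) (column 3).
Same diagonal: (1,7)–(2,8) (|1−2| = |7−8| = 1); (1,7)–(5,3) (|1−5| = |7−3| = 4); (2,8)–(7,3) (|2−7| = |8−3| = 5); (4,2)–(5,3) (|4−5| = |2−3| = 1); (6,5)–(8,7) (|6−8| = |5−7| = 2).
Total attacking pairs: 7.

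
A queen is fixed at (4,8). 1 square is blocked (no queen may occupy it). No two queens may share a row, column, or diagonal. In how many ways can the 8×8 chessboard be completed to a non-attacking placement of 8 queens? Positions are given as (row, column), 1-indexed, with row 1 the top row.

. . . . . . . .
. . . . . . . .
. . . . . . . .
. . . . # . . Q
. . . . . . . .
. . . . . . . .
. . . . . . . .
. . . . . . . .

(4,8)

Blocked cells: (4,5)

18

Branch on row 1: col 1 → 1; col 2 → 2; col 3 → 4; col 4 → 5; col 6 → 4; col 7 → 2.
Sum: 1 + 2 + 4 + 5 + 4 + 2 = 18.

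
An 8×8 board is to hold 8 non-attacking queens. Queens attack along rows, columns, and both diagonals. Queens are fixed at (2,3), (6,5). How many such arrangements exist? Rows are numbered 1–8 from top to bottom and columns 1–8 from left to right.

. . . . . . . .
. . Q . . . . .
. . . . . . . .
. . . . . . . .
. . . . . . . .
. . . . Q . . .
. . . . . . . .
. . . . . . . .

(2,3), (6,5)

3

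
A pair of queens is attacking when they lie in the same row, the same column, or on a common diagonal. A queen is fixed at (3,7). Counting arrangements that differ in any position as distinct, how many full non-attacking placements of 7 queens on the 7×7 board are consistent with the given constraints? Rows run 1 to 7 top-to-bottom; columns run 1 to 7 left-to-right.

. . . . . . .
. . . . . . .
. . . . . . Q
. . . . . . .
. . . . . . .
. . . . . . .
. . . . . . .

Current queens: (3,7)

6

Branch on row 1: col 1 → 1; col 2 → 1; col 3 → 1; col 4 → 1; col 6 → 2.
Sum: 1 + 1 + 1 + 1 + 2 = 6.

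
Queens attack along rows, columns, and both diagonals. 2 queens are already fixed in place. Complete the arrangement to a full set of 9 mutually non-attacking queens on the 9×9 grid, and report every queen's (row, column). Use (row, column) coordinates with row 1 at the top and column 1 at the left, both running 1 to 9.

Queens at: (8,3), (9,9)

(1,2) (2,7) (3,5) (4,8) (5,1) (6,4) (7,6) (8,3) (9,9)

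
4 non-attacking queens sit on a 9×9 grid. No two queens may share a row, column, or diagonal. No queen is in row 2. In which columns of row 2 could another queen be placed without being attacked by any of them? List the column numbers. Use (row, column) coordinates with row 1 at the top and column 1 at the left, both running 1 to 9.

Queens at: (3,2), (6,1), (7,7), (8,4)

(3,2) attacks row 2 at column 2 and diagonals 1, 3.
(6,1) attacks row 2 at column 1 and diagonals 5.
(7,7) attacks row 2 at column 7 and diagonals 2.
(8,4) attacks row 2 at column 4.
Attacked columns: {1, 2, 3, 4, 5, 7}. Safe: {6, 8, 9}.

columns 6, 8, 9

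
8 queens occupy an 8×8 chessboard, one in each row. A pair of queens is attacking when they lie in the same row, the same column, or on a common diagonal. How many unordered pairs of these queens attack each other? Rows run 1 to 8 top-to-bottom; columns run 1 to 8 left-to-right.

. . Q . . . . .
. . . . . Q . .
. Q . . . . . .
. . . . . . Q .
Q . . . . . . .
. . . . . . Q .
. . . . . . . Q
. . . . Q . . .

Same column: (4,7)–(6,7) (column 7).
Same diagonal: (6,7)–(7,8) (|6−7| = |7−8| = 1); (6,7)–(8,5) (|6−8| = |7−5| = 2).
Total attacking pairs: 3.

3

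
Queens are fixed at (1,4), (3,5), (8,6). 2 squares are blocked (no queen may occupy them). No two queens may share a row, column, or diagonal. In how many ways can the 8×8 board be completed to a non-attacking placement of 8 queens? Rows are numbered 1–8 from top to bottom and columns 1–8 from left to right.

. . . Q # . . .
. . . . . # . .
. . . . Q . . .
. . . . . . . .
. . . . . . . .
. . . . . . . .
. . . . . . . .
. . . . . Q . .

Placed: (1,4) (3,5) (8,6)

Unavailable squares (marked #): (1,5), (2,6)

2

Branch on row 2: col 1 → 1; col 2 → 0; col 7 → 0; col 8 → 1.
Sum: 1 + 0 + 0 + 1 = 2.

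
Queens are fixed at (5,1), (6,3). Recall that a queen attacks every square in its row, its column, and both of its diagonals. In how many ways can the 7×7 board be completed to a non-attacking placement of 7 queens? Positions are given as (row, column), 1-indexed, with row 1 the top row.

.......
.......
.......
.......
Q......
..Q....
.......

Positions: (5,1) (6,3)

2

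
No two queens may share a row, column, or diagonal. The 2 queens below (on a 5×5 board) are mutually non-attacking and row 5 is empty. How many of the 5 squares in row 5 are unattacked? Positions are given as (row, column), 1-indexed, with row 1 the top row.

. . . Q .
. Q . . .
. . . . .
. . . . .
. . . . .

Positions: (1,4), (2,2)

2

(1,4) attacks row 5 at column 4.
(2,2) attacks row 5 at column 2 and diagonals 5.
Attacked columns: {2, 4, 5}. Safe: {1, 3}.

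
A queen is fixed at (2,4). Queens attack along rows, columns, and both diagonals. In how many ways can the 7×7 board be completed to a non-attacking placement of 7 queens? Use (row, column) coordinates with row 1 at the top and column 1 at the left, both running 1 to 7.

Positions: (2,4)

6

Branch on row 1: col 1 → 1; col 2 → 2; col 6 → 2; col 7 → 1.
Sum: 1 + 2 + 2 + 1 = 6.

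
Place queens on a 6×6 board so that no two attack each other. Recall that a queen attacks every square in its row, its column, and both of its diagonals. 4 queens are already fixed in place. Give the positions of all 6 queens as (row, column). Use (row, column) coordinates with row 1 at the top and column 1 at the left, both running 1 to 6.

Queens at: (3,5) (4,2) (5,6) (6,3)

(1,4) (2,1) (3,5) (4,2) (5,6) (6,3)

Row 1: attacked by (3,5)→{3,5}; (4,2)→{2,5}; (5,6)→{2,6}; (6,3)→{3}. Safe: 1, 4. Place at column 4.
Row 2: attacked by (1,4)→{3,4,5}; (3,5)→{4,5,6}; (4,2)→{2,4}; (5,6)→{3,6}; (6,3)→{3}. Safe: 1. Place at column 1.
Columns [4, 1, 5, 2, 6, 3], r−c [-3, 1, -2, 2, -1, 3], r+c [5, 3, 8, 6, 11, 9] are all distinct, so no two queens attack.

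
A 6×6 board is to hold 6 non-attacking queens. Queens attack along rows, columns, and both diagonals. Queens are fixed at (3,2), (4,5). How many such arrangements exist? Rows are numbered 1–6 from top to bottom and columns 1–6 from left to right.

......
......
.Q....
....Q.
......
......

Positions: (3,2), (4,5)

1

Branch on row 1: col 1 → 0; col 3 → 1; col 6 → 0.
Sum: 0 + 1 + 0 = 1.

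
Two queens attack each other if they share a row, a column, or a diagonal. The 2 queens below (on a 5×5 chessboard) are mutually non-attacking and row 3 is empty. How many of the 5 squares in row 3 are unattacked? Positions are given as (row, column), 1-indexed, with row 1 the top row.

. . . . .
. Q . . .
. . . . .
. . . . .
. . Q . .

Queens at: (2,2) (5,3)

1

(2,2) attacks row 3 at column 2 and diagonals 1, 3.
(5,3) attacks row 3 at column 3 and diagonals 1, 5.
Attacked columns: {1, 2, 3, 5}. Safe: {4}.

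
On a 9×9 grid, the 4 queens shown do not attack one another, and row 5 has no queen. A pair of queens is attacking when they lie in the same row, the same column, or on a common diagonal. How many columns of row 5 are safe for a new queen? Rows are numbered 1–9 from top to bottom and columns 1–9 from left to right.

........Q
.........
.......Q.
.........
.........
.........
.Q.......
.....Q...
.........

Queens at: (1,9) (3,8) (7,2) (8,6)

2

(1,9) attacks row 5 at column 9 and diagonals 5.
(3,8) attacks row 5 at column 8 and diagonals 6.
(7,2) attacks row 5 at column 2 and diagonals 4.
(8,6) attacks row 5 at column 6 and diagonals 3, 9.
Attacked columns: {2, 3, 4, 5, 6, 8, 9}. Safe: {1, 7}.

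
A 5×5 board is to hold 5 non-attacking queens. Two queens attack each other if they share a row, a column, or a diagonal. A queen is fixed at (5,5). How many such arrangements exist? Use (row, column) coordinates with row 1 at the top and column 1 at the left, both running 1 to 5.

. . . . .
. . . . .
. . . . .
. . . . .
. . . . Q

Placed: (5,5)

Branch on row 1: col 2 → 1; col 3 → 1; col 4 → 0.
Sum: 1 + 1 + 0 = 2.

2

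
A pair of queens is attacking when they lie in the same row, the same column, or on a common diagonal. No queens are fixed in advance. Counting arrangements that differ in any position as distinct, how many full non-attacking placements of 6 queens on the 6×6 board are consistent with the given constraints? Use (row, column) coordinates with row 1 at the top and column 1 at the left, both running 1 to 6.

Branch on row 1: col 1 → 0; col 2 → 1; col 3 → 1; col 4 → 1; col 5 → 1; col 6 → 0.
Sum: 0 + 1 + 1 + 1 + 1 + 0 = 4.
(This is the classic 6-queens count.)

4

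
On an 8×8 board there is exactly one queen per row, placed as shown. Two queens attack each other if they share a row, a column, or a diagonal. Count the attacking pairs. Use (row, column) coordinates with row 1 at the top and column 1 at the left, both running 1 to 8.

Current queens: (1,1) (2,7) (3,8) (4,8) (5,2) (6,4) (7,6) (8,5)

4

Same column: (3,8)–(4,8) (column 8).
Same diagonal: (2,7)–(3,8) (|2−3| = |7−8| = 1); (5,2)–(8,5) (|5−8| = |2−5| = 3); (7,6)–(8,5) (|7−8| = |6−5| = 1).
Total attacking pairs: 4.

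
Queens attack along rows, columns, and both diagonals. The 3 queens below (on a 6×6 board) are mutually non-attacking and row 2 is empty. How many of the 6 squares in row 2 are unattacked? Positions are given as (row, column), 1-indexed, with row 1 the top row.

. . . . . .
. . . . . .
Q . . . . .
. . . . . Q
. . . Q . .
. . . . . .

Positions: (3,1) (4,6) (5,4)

2

(3,1) attacks row 2 at column 1 and diagonals 2.
(4,6) attacks row 2 at column 6 and diagonals 4.
(5,4) attacks row 2 at column 4 and diagonals 1.
Attacked columns: {1, 2, 4, 6}. Safe: {3, 5}.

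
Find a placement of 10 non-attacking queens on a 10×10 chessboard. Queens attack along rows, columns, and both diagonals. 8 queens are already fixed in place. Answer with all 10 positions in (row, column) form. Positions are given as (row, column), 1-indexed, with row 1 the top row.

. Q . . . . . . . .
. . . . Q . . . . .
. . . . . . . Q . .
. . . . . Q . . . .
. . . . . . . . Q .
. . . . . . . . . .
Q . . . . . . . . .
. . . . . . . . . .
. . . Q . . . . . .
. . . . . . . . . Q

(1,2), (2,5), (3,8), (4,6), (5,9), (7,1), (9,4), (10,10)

Row 6: attacked by (1,2)→{2,7}; (2,5)→{1,5,9}; (3,8)→{5,8}; (4,6)→{4,6,8}; (5,9)→{8,9,10}; (7,1)→{1,2}; (9,4)→{1,4,7}; (10,10)→{6,10}. Safe: 3. Place at column 3.
Row 8: attacked by (1,2)→{2,9}; (2,5)→{5}; (3,8)→{3,8}; (4,6)→{2,6,10}; (5,9)→{6,9}; (6,3)→{1,3,5}; (7,1)→{1,2}; (9,4)→{3,4,5}; (10,10)→{8,10}. Safe: 7. Place at column 7.
Columns [2, 5, 8, 6, 9, 3, 1, 7, 4, 10], r−c [-1, -3, -5, -2, -4, 3, 6, 1, 5, 0], r+c [3, 7, 11, 10, 14, 9, 8, 15, 13, 20] are all distinct, so no two queens attack.

(1,2) (2,5) (3,8) (4,6) (5,9) (6,3) (7,1) (8,7) (9,4) (10,10)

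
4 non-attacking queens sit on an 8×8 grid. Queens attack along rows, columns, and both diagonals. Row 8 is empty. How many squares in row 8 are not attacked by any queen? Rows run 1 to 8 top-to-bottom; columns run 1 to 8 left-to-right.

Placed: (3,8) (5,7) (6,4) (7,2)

1

(3,8) attacks row 8 at column 8 and diagonals 3.
(5,7) attacks row 8 at column 7 and diagonals 4.
(6,4) attacks row 8 at column 4 and diagonals 2, 6.
(7,2) attacks row 8 at column 2 and diagonals 1, 3.
Attacked columns: {1, 2, 3, 4, 6, 7, 8}. Safe: {5}.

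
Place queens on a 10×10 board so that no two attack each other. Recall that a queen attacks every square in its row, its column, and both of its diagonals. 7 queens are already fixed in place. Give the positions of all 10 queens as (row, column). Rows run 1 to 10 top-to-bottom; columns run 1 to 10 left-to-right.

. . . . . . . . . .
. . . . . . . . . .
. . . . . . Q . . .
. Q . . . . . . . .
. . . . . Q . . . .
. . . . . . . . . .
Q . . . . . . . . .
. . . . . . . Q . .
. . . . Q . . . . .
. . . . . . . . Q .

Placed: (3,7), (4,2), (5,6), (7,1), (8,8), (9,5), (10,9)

(1,4) (2,10) (3,7) (4,2) (5,6) (6,3) (7,1) (8,8) (9,5) (10,9)

Row 1: attacked by (3,7)→{5,7,9}; (4,2)→{2,5}; (5,6)→{2,6,10}; (7,1)→{1,7}; (8,8)→{1,8}; (9,5)→{5}; (10,9)→{9}. Safe: 3, 4. Place at column 4.
Row 2: attacked by (1,4)→{3,4,5}; (3,7)→{6,7,8}; (4,2)→{2,4}; (5,6)→{3,6,9}; (7,1)→{1,6}; (8,8)→{2,8}; (9,5)→{5}; (10,9)→{1,9}. Safe: 10. Place at column 10.
Row 6: attacked by (1,4)→{4,9}; (2,10)→{6,10}; (3,7)→{4,7,10}; (4,2)→{2,4}; (5,6)→{5,6,7}; (7,1)→{1,2}; (8,8)→{6,8,10}; (9,5)→{2,5,8}; (10,9)→{5,9}. Safe: 3. Place at column 3.
Columns [4, 10, 7, 2, 6, 3, 1, 8, 5, 9], r−c [-3, -8, -4, 2, -1, 3, 6, 0, 4, 1], r+c [5, 12, 10, 6, 11, 9, 8, 16, 14, 19] are all distinct, so no two queens attack.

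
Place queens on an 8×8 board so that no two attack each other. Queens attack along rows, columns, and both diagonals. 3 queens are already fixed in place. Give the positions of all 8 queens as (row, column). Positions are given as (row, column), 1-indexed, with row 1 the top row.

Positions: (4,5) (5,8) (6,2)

Row 1: attacked by (4,5)→{2,5,8}; (5,8)→{4,8}; (6,2)→{2,7}. Safe: 1, 3, 6. Place at column 6.
Row 2: attacked by (1,6)→{5,6,7}; (4,5)→{3,5,7}; (5,8)→{5,8}; (6,2)→{2,6}. Safe: 1, 4. Place at column 4.
Row 3: attacked by (1,6)→{4,6,8}; (2,4)→{3,4,5}; (4,5)→{4,5,6}; (5,8)→{6,8}; (6,2)→{2,5}. Safe: 1, 7. Place at column 1.
Row 7: attacked by (1,6)→{6}; (2,4)→{4}; (3,1)→{1,5}; (4,5)→{2,5,8}; (5,8)→{6,8}; (6,2)→{1,2,3}. Safe: 7. Place at column 7.
Row 8: attacked by (1,6)→{6}; (2,4)→{4}; (3,1)→{1,6}; (4,5)→{1,5}; (5,8)→{5,8}; (6,2)→{2,4}; (7,7)→{6,7,8}. Safe: 3. Place at column 3.
Columns [6, 4, 1, 5, 8, 2, 7, 3], r−c [-5, -2, 2, -1, -3, 4, 0, 5], r+c [7, 6, 4, 9, 13, 8, 14, 11] are all distinct, so no two queens attack.

(1,6) (2,4) (3,1) (4,5) (5,8) (6,2) (7,7) (8,3)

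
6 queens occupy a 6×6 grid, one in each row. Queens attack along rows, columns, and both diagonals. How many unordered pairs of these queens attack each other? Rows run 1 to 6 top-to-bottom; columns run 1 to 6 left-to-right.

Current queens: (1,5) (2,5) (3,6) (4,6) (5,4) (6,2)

4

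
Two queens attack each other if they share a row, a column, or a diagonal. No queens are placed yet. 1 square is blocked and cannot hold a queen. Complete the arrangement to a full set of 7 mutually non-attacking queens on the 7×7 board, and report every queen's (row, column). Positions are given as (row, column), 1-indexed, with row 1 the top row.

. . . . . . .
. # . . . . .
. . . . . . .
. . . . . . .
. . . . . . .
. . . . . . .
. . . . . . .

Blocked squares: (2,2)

(1,4) (2,7) (3,5) (4,2) (5,6) (6,1) (7,3)

Row 1: Safe: 1, 2, 3, 4, 5, 6, 7. Place at column 4.
Row 2: attacked by (1,4)→{3,4,5}. Blocked: 2. Safe: 1, 6, 7. Place at column 7.
Row 3: attacked by (1,4)→{2,4,6}; (2,7)→{6,7}. Safe: 1, 3, 5. Place at column 5.
Row 4: attacked by (1,4)→{1,4,7}; (2,7)→{5,7}; (3,5)→{4,5,6}. Safe: 2, 3. Place at column 2.
Row 5: attacked by (1,4)→{4}; (2,7)→{4,7}; (3,5)→{3,5,7}; (4,2)→{1,2,3}. Safe: 6. Place at column 6.
Row 6: attacked by (1,4)→{4}; (2,7)→{3,7}; (3,5)→{2,5}; (4,2)→{2,4}; (5,6)→{5,6,7}. Safe: 1. Place at column 1.
Row 7: attacked by (1,4)→{4}; (2,7)→{2,7}; (3,5)→{1,5}; (4,2)→{2,5}; (5,6)→{4,6}; (6,1)→{1,2}. Safe: 3. Place at column 3.
Columns [4, 7, 5, 2, 6, 1, 3], r−c [-3, -5, -2, 2, -1, 5, 4], r+c [5, 9, 8, 6, 11, 7, 10] are all distinct, so no two queens attack.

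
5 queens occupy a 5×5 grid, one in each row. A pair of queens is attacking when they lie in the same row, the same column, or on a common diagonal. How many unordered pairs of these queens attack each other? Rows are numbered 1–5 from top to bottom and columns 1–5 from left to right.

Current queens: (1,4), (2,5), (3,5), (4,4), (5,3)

Same column: (1,4)–(4,4) (column 4); (2,5)–(3,5) (column 5).
Same diagonal: (1,4)–(2,5) (|1−2| = |4−5| = 1); (3,5)–(4,4) (|3−4| = |5−4| = 1); (3,5)–(5,3) (|3−5| = |5−3| = 2); (4,4)–(5,3) (|4−5| = |4−3| = 1).
Total attacking pairs: 6.

6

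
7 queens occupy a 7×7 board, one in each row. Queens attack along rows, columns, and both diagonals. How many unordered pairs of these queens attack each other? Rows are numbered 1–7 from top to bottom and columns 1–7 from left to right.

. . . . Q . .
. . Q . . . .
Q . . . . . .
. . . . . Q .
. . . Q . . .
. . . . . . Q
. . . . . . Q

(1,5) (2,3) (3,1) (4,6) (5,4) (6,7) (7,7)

Same column: (6,7)–(7,7) (column 7).
Same diagonal: (2,3)–(6,7) (|2−6| = |3−7| = 4).
Total attacking pairs: 2.

2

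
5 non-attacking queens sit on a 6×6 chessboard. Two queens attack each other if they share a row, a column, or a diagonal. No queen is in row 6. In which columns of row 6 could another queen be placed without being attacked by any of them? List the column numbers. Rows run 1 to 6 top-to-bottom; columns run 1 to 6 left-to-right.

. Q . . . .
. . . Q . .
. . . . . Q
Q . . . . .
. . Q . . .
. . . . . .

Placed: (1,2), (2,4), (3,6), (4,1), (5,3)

(1,2) attacks row 6 at column 2.
(2,4) attacks row 6 at column 4.
(3,6) attacks row 6 at column 6 and diagonals 3.
(4,1) attacks row 6 at column 1 and diagonals 3.
(5,3) attacks row 6 at column 3 and diagonals 2, 4.
Attacked columns: {1, 2, 3, 4, 6}. Safe: {5}.

columns 5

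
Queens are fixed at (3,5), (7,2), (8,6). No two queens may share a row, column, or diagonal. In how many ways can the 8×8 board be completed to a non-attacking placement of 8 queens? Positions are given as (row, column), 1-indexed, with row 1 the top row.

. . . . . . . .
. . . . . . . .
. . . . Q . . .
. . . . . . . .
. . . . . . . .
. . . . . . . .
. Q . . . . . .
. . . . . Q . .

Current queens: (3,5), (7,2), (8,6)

Branch on row 1: col 1 → 0; col 4 → 1.
Sum: 0 + 1 = 1.

1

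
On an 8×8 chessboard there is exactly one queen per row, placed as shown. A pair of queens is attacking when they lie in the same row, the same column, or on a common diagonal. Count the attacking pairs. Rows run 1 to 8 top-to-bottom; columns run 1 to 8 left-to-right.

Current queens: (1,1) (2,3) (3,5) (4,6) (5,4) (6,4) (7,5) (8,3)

6

Same column: (2,3)–(8,3) (column 3); (3,5)–(7,5) (column 5); (5,4)–(6,4) (column 4).
Same diagonal: (3,5)–(4,6) (|3−4| = |5−6| = 1); (4,6)–(6,4) (|4−6| = |6−4| = 2); (6,4)–(7,5) (|6−7| = |4−5| = 1).
Total attacking pairs: 6.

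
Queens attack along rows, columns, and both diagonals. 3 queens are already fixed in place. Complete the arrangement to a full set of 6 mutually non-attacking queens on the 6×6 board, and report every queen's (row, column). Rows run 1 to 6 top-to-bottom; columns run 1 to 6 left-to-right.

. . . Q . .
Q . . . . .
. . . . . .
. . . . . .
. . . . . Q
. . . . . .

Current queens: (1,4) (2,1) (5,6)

Row 3: attacked by (1,4)→{2,4,6}; (2,1)→{1,2}; (5,6)→{4,6}. Safe: 3, 5. Place at column 5.
Row 4: attacked by (1,4)→{1,4}; (2,1)→{1,3}; (3,5)→{4,5,6}; (5,6)→{5,6}. Safe: 2. Place at column 2.
Row 6: attacked by (1,4)→{4}; (2,1)→{1,5}; (3,5)→{2,5}; (4,2)→{2,4}; (5,6)→{5,6}. Safe: 3. Place at column 3.
Columns [4, 1, 5, 2, 6, 3], r−c [-3, 1, -2, 2, -1, 3], r+c [5, 3, 8, 6, 11, 9] are all distinct, so no two queens attack.

(1,4) (2,1) (3,5) (4,2) (5,6) (6,3)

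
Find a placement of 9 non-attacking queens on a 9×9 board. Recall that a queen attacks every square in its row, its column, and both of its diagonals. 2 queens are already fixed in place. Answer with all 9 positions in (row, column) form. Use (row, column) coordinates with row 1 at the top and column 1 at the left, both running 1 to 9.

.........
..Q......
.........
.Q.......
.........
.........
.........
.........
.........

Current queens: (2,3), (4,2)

(1,9) (2,3) (3,5) (4,2) (5,8) (6,1) (7,7) (8,4) (9,6)

Row 1: attacked by (2,3)→{2,3,4}; (4,2)→{2,5}. Safe: 1, 6, 7, 8, 9. Place at column 9.
Row 3: attacked by (1,9)→{7,9}; (2,3)→{2,3,4}; (4,2)→{1,2,3}. Safe: 5, 6, 8. Place at column 5.
Row 5: attacked by (1,9)→{5,9}; (2,3)→{3,6}; (3,5)→{3,5,7}; (4,2)→{1,2,3}. Safe: 4, 8. Place at column 8.
Row 6: attacked by (1,9)→{4,9}; (2,3)→{3,7}; (3,5)→{2,5,8}; (4,2)→{2,4}; (5,8)→{7,8,9}. Safe: 1, 6. Place at column 1.
Row 7: attacked by (1,9)→{3,9}; (2,3)→{3,8}; (3,5)→{1,5,9}; (4,2)→{2,5}; (5,8)→{6,8}; (6,1)→{1,2}. Safe: 4, 7. Place at column 7.
Row 8: attacked by (1,9)→{2,9}; (2,3)→{3,9}; (3,5)→{5}; (4,2)→{2,6}; (5,8)→{5,8}; (6,1)→{1,3}; (7,7)→{6,7,8}. Safe: 4. Place at column 4.
Row 9: attacked by (1,9)→{1,9}; (2,3)→{3}; (3,5)→{5}; (4,2)→{2,7}; (5,8)→{4,8}; (6,1)→{1,4}; (7,7)→{5,7,9}; (8,4)→{3,4,5}. Safe: 6. Place at column 6.
Columns [9, 3, 5, 2, 8, 1, 7, 4, 6], r−c [-8, -1, -2, 2, -3, 5, 0, 4, 3], r+c [10, 5, 8, 6, 13, 7, 14, 12, 15] are all distinct, so no two queens attack.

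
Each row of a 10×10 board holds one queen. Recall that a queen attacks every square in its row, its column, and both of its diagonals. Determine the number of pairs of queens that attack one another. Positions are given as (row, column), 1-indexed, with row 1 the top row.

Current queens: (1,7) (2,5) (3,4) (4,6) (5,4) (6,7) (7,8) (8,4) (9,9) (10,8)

10

Same column: (1,7)–(6,7) (column 7); (3,4)–(5,4) (column 4); (3,4)–(8,4) (column 4); (5,4)–(8,4) (column 4); (7,8)–(10,8) (column 8).
Same diagonal: (2,5)–(3,4) (|2−3| = |5−4| = 1); (3,4)–(6,7) (|3−6| = |4−7| = 3); (3,4)–(7,8) (|3−7| = |4−8| = 4); (6,7)–(7,8) (|6−7| = |7−8| = 1); (9,9)–(10,8) (|9−10| = |9−8| = 1).
Total attacking pairs: 10.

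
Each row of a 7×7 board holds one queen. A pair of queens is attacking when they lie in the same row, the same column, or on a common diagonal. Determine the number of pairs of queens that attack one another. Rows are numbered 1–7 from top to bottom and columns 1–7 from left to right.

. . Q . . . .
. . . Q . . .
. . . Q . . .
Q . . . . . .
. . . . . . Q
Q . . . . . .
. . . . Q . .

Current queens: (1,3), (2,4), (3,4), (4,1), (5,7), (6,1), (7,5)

Same column: (2,4)–(3,4) (column 4); (4,1)–(6,1) (column 1).
Same diagonal: (1,3)–(2,4) (|1−2| = |3−4| = 1); (1,3)–(5,7) (|1−5| = |3−7| = 4); (2,4)–(5,7) (|2−5| = |4−7| = 3); (3,4)–(6,1) (|3−6| = |4−1| = 3); (5,7)–(7,5) (|5−7| = |7−5| = 2).
Total attacking pairs: 7.

7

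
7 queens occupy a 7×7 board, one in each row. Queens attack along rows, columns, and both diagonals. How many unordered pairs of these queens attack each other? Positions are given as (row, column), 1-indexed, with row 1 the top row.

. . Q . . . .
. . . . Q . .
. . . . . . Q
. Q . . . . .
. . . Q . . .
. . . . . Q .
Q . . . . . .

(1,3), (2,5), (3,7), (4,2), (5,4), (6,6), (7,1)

All columns are distinct and no two queens satisfy |Δrow| = |Δcol|, so no pair attacks.

0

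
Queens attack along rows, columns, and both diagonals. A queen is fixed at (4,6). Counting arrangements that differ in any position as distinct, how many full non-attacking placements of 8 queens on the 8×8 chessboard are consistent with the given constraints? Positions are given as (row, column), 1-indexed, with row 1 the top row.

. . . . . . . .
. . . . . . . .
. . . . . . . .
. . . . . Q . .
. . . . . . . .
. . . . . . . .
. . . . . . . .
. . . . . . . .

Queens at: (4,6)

Branch on row 1: col 1 → 2; col 2 → 1; col 4 → 1; col 5 → 6; col 7 → 1; col 8 → 1.
Sum: 2 + 1 + 1 + 6 + 1 + 1 = 12.

12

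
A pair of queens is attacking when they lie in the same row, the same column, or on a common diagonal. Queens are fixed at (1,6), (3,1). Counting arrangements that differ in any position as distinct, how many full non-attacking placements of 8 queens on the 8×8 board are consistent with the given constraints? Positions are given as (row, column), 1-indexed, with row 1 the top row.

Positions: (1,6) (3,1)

4

Branch on row 2: col 3 → 3; col 4 → 1; col 8 → 0.
Sum: 3 + 1 + 0 = 4.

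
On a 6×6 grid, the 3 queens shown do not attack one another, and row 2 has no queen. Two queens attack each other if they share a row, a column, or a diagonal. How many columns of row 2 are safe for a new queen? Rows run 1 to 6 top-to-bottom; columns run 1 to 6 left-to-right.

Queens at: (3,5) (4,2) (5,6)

1

(3,5) attacks row 2 at column 5 and diagonals 4, 6.
(4,2) attacks row 2 at column 2 and diagonals 4.
(5,6) attacks row 2 at column 6 and diagonals 3.
Attacked columns: {2, 3, 4, 5, 6}. Safe: {1}.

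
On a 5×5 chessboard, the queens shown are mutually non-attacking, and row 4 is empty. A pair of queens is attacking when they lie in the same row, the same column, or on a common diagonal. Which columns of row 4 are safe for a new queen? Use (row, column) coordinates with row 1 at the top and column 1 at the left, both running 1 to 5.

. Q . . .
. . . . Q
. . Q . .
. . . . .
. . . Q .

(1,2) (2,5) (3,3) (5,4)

(1,2) attacks row 4 at column 2 and diagonals 5.
(2,5) attacks row 4 at column 5 and diagonals 3.
(3,3) attacks row 4 at column 3 and diagonals 2, 4.
(5,4) attacks row 4 at column 4 and diagonals 3, 5.
Attacked columns: {2, 3, 4, 5}. Safe: {1}.

columns 1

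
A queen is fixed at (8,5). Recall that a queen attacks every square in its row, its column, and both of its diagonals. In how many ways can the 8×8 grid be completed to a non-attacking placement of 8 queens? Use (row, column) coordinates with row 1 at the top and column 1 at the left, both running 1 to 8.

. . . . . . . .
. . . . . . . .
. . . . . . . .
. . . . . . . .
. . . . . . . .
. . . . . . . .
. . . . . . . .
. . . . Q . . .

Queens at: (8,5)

Branch on row 1: col 1 → 1; col 2 → 3; col 3 → 4; col 4 → 3; col 6 → 3; col 7 → 3; col 8 → 1.
Sum: 1 + 3 + 4 + 3 + 3 + 3 + 1 = 18.

18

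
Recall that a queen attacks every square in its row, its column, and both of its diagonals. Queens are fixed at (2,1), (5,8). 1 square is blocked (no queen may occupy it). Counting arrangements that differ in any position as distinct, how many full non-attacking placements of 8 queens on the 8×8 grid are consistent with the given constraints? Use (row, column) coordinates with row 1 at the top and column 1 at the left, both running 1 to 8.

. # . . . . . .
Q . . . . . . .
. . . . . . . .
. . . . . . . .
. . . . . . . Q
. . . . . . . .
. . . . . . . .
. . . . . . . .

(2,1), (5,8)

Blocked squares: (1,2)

Branch on row 1: col 3 → 1; col 5 → 1; col 6 → 1; col 7 → 0.
Sum: 1 + 1 + 1 + 0 = 3.

3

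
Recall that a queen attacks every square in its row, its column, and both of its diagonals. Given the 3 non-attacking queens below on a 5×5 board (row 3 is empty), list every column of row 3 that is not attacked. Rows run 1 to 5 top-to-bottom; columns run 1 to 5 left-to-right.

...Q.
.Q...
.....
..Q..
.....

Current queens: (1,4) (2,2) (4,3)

columns 5

(1,4) attacks row 3 at column 4 and diagonals 2.
(2,2) attacks row 3 at column 2 and diagonals 1, 3.
(4,3) attacks row 3 at column 3 and diagonals 2, 4.
Attacked columns: {1, 2, 3, 4}. Safe: {5}.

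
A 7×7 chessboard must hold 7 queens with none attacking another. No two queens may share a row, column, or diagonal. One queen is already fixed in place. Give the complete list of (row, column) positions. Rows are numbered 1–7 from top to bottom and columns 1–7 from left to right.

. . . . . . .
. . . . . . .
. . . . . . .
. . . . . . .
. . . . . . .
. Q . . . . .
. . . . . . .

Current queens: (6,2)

(1,5) (2,3) (3,1) (4,6) (5,4) (6,2) (7,7)

Row 1: attacked by (6,2)→{2,7}. Safe: 1, 3, 4, 5, 6. Place at column 5.
Row 2: attacked by (1,5)→{4,5,6}; (6,2)→{2,6}. Safe: 1, 3, 7. Place at column 3.
Row 3: attacked by (1,5)→{3,5,7}; (2,3)→{2,3,4}; (6,2)→{2,5}. Safe: 1, 6. Place at column 1.
Row 4: attacked by (1,5)→{2,5}; (2,3)→{1,3,5}; (3,1)→{1,2}; (6,2)→{2,4}. Safe: 6, 7. Place at column 6.
Row 5: attacked by (1,5)→{1,5}; (2,3)→{3,6}; (3,1)→{1,3}; (4,6)→{5,6,7}; (6,2)→{1,2,3}. Safe: 4. Place at column 4.
Row 7: attacked by (1,5)→{5}; (2,3)→{3}; (3,1)→{1,5}; (4,6)→{3,6}; (5,4)→{2,4,6}; (6,2)→{1,2,3}. Safe: 7. Place at column 7.
Columns [5, 3, 1, 6, 4, 2, 7], r−c [-4, -1, 2, -2, 1, 4, 0], r+c [6, 5, 4, 10, 9, 8, 14] are all distinct, so no two queens attack.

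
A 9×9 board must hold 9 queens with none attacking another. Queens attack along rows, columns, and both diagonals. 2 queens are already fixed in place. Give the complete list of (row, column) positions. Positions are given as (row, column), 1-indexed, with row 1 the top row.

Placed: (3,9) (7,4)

(1,8) (2,2) (3,9) (4,6) (5,3) (6,1) (7,4) (8,7) (9,5)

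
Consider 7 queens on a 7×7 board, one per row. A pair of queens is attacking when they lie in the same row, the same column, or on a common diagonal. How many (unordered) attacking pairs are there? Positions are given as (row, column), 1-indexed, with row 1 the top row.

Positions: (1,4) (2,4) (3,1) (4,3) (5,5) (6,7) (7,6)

Same column: (1,4)–(2,4) (column 4).
Same diagonal: (4,3)–(7,6) (|4−7| = |3−6| = 3); (6,7)–(7,6) (|6−7| = |7−6| = 1).
Total attacking pairs: 3.

3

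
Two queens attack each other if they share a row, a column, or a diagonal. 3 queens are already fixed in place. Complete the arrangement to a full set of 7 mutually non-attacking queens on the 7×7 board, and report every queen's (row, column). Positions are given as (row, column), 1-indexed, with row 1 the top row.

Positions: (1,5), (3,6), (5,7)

Row 2: attacked by (1,5)→{4,5,6}; (3,6)→{5,6,7}; (5,7)→{4,7}. Safe: 1, 2, 3. Place at column 2.
Row 4: attacked by (1,5)→{2,5}; (2,2)→{2,4}; (3,6)→{5,6,7}; (5,7)→{6,7}. Safe: 1, 3. Place at column 3.
Row 6: attacked by (1,5)→{5}; (2,2)→{2,6}; (3,6)→{3,6}; (4,3)→{1,3,5}; (5,7)→{6,7}. Safe: 4. Place at column 4.
Row 7: attacked by (1,5)→{5}; (2,2)→{2,7}; (3,6)→{2,6}; (4,3)→{3,6}; (5,7)→{5,7}; (6,4)→{3,4,5}. Safe: 1. Place at column 1.
Columns [5, 2, 6, 3, 7, 4, 1], r−c [-4, 0, -3, 1, -2, 2, 6], r+c [6, 4, 9, 7, 12, 10, 8] are all distinct, so no two queens attack.

(1,5) (2,2) (3,6) (4,3) (5,7) (6,4) (7,1)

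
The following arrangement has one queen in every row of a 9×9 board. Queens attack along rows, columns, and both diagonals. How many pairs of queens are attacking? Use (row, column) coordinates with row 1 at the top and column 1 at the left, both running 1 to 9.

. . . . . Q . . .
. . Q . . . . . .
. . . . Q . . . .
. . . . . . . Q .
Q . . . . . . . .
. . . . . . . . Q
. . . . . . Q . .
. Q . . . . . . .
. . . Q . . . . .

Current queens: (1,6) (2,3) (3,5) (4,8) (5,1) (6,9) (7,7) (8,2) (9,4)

0

All columns are distinct and no two queens satisfy |Δrow| = |Δcol|, so no pair attacks.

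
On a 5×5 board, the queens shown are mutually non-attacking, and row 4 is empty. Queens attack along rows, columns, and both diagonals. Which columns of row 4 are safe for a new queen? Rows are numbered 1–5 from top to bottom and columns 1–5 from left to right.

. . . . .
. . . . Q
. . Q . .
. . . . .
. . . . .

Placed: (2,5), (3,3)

columns 1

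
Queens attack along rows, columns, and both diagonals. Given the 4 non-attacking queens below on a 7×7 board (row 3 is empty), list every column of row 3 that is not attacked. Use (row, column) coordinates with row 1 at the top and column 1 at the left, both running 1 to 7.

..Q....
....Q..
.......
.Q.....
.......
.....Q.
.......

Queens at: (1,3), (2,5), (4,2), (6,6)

columns 7

(1,3) attacks row 3 at column 3 and diagonals 1, 5.
(2,5) attacks row 3 at column 5 and diagonals 4, 6.
(4,2) attacks row 3 at column 2 and diagonals 1, 3.
(6,6) attacks row 3 at column 6 and diagonals 3.
Attacked columns: {1, 2, 3, 4, 5, 6}. Safe: {7}.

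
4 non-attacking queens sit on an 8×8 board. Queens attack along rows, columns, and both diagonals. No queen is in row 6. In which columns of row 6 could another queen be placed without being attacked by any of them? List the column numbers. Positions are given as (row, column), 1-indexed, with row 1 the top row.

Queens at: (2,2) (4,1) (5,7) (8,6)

columns 5

(2,2) attacks row 6 at column 2 and diagonals 6.
(4,1) attacks row 6 at column 1 and diagonals 3.
(5,7) attacks row 6 at column 7 and diagonals 6, 8.
(8,6) attacks row 6 at column 6 and diagonals 4, 8.
Attacked columns: {1, 2, 3, 4, 6, 7, 8}. Safe: {5}.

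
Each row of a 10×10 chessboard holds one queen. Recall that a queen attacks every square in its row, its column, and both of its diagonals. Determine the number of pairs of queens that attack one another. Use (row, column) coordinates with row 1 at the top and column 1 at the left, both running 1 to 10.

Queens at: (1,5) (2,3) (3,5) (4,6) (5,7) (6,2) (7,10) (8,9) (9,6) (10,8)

Same column: (1,5)–(3,5) (column 5); (4,6)–(9,6) (column 6).
Same diagonal: (2,3)–(8,9) (|2−8| = |3−9| = 6); (3,5)–(4,6) (|3−4| = |5−6| = 1); (3,5)–(5,7) (|3−5| = |5−7| = 2); (3,5)–(6,2) (|3−6| = |5−2| = 3); (4,6)–(5,7) (|4−5| = |6−7| = 1); (7,10)–(8,9) (|7−8| = |10−9| = 1).
Total attacking pairs: 8.

8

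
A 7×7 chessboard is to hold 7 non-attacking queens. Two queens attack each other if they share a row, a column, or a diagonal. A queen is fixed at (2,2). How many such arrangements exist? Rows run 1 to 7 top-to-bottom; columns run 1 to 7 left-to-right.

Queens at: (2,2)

4

Branch on row 1: col 4 → 1; col 5 → 1; col 6 → 1; col 7 → 1.
Sum: 1 + 1 + 1 + 1 = 4.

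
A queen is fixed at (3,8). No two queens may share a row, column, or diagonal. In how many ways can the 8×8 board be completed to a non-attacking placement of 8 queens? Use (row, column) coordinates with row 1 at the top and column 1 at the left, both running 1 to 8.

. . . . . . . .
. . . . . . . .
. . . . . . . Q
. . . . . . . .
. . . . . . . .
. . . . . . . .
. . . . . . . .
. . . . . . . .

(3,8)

Branch on row 1: col 1 → 2; col 2 → 1; col 3 → 4; col 4 → 4; col 5 → 4; col 7 → 1.
Sum: 2 + 1 + 4 + 4 + 4 + 1 = 16.

16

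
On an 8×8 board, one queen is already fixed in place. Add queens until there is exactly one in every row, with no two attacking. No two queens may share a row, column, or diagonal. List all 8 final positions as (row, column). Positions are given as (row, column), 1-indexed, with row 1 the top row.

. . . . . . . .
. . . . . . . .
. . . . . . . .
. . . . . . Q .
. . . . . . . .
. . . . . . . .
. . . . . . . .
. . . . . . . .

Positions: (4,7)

Row 1: attacked by (4,7)→{4,7}. Safe: 1, 2, 3, 5, 6, 8. Place at column 3.
Row 2: attacked by (1,3)→{2,3,4}; (4,7)→{5,7}. Safe: 1, 6, 8. Place at column 8.
Row 3: attacked by (1,3)→{1,3,5}; (2,8)→{7,8}; (4,7)→{6,7,8}. Safe: 2, 4. Place at column 4.
Row 5: attacked by (1,3)→{3,7}; (2,8)→{5,8}; (3,4)→{2,4,6}; (4,7)→{6,7,8}. Safe: 1. Place at column 1.
Row 6: attacked by (1,3)→{3,8}; (2,8)→{4,8}; (3,4)→{1,4,7}; (4,7)→{5,7}; (5,1)→{1,2}. Safe: 6. Place at column 6.
Row 7: attacked by (1,3)→{3}; (2,8)→{3,8}; (3,4)→{4,8}; (4,7)→{4,7}; (5,1)→{1,3}; (6,6)→{5,6,7}. Safe: 2. Place at column 2.
Row 8: attacked by (1,3)→{3}; (2,8)→{2,8}; (3,4)→{4}; (4,7)→{3,7}; (5,1)→{1,4}; (6,6)→{4,6,8}; (7,2)→{1,2,3}. Safe: 5. Place at column 5.
Columns [3, 8, 4, 7, 1, 6, 2, 5], r−c [-2, -6, -1, -3, 4, 0, 5, 3], r+c [4, 10, 7, 11, 6, 12, 9, 13] are all distinct, so no two queens attack.

(1,3) (2,8) (3,4) (4,7) (5,1) (6,6) (7,2) (8,5)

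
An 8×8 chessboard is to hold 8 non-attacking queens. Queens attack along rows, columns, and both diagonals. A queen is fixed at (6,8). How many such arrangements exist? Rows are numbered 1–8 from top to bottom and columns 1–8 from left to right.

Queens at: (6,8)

16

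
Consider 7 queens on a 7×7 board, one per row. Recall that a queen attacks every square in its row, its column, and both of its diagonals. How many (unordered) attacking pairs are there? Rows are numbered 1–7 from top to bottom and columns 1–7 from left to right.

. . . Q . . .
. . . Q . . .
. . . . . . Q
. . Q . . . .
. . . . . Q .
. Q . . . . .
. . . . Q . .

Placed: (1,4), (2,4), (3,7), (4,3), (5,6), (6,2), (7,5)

Same column: (1,4)–(2,4) (column 4).
Total attacking pairs: 1.

1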